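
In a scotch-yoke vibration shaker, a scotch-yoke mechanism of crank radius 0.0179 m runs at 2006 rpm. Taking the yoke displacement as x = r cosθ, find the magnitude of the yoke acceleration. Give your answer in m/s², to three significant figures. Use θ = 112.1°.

297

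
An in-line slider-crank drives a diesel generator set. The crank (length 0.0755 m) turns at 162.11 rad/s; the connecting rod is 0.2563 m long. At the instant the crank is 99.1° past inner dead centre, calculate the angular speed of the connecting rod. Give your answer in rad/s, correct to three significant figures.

ω = 162.1 rad/s
The rod makes angle φ with the slider axis where L sinφ = r sinθ; differentiating, L cosφ·φ̇ = r ω cosθ.
L cosφ = √(L² − r² sin²θ) = 0.24522 m.
|ω_rod| = r ω |cosθ| / √(L² − r² sin²θ) = 0.0755·162.1·0.15816/0.24522 = 7.894 rad/s.

7.89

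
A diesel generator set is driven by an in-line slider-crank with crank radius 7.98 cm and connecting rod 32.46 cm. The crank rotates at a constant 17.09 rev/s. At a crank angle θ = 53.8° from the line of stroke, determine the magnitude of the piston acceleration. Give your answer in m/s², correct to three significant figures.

477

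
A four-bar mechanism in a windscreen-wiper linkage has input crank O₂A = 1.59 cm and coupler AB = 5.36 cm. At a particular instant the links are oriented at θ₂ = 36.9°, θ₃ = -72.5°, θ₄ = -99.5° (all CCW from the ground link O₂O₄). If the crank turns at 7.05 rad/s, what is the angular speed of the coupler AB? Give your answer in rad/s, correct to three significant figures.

3.18

ω₂ = 7.05 rad/s
Differentiating the loop-closure r₂e^{iθ₂}+r₃e^{iθ₃}=r₁+r₄e^{iθ₄} gives r₂ω₂e^{iθ₂}+r₃ω₃e^{iθ₃}=r₄ω₄e^{iθ₄}.
Eliminating the other unknown: ω₃ = r₂ω₂ sin(θ₄−θ₂) / [r₃ sin(θ₃−θ₄)].
Numerator sine = -0.68962; denominator sine = +0.45399.
Result = 0.0159·7.05·(-0.68962) / (0.0536·(+0.45399)) = -3.1768 rad/s; magnitude 3.1768 rad/s.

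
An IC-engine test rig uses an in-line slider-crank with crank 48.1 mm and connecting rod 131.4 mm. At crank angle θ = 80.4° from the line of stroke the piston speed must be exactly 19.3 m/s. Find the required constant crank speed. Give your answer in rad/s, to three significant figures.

382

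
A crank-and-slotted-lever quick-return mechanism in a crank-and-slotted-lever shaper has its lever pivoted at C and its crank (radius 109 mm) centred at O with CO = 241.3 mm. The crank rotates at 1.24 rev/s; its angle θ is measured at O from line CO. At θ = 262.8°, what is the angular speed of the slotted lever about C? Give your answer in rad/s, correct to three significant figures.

1.05

ω = 7.791 rad/s (from 1.24 rev/s).
Crank pin A relative to C: A = (d + r cosθ, r sinθ); lever angle φ = atan2(r sinθ, d + r cosθ).
Differentiating tanφ: φ̇ = rω(d cosθ + r)/(d² + r² + 2dr cosθ).
d² + r² + 2dr cosθ = |CA|² = 0.0635137 m²;  d cosθ + r = +0.078757 m.
|ω_lever| = |0.109·7.791·+0.078757| / 0.0635137 = 1.0531 rad/s.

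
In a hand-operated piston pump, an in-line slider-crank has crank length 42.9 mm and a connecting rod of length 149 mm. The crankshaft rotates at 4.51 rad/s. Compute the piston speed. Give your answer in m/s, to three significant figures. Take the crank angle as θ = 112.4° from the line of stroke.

0.159

ω = 4.51 rad/s
For an in-line slider-crank, x = r cosθ + √(L² − r² sin²θ), so v = −rω sinθ·[1 + r cosθ/√(L² − r² sin²θ)].
With r = 0.0429 m, L = 0.149 m, θ = 112.4°: √(L² − r² sin²θ) = 0.14362 m.
v = −0.0429·4.51·0.92455·[1 + 0.0429·-0.38107/0.14362] = -0.15852 m/s.
|v| = 0.15852 m/s.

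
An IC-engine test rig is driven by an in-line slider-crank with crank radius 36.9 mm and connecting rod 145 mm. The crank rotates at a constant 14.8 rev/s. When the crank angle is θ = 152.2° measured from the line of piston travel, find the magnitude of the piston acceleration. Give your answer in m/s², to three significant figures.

235

ω = 2π·14.8 = 92.99 rad/s
x(θ) = r cosθ + √(L² − r² sin²θ); with ω constant, a = ω²·d²x/dθ².
d²x/dθ² = −r cosθ − r²(cos2θ)/√u − r⁴ sin²2θ/(4u^{3/2}),  u = L² − r² sin²θ = 0.0207288 m².
Substituting r = 0.0369 m, L = 0.145 m, θ = 152.2°: d²x/dθ² = +0.027192 m.
a = ω²·d²x/dθ² = (92.99)²·(+0.027192) = +235.14 m/s²;  |a| = 235.14 m/s².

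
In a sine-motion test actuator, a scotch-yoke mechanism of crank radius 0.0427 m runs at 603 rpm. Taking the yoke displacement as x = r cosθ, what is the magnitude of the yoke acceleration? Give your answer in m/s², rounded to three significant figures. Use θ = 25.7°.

ω = 63.15 rad/s (from 603 rpm).
x = r cosθ ⇒ ẍ = −rω² cosθ (ω constant).
|a| = rω²|cosθ| = 0.0427·(63.15)²·|cos 25.7°| = 153.42 m/s².

153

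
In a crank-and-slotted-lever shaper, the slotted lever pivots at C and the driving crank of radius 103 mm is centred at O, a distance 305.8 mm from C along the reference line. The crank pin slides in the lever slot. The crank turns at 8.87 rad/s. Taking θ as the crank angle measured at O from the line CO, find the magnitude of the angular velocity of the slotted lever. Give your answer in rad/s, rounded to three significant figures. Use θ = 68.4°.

1.55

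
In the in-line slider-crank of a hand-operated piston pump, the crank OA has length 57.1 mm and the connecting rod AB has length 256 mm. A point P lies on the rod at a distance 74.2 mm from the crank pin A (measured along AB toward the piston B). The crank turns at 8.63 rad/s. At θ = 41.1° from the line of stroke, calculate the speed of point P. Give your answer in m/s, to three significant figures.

ω = 8.63 rad/s.  Crank-pin speed |V_A| = rω = 0.49277 m/s, perpendicular to OA.
Rod angle: sinφ = −(r/L) sinθ ⇒ φ = -8.431°; ω_rod = −rω cosθ/√(L²−r²sin²θ) = -1.4664 rad/s.
V_P = V_A + ω_rod × AP, with AP = 0.0742 m along the rod.
Components: V_Px = −rω sinθ − a·ω_rod·sinφ = -0.33989 m/s;  V_Py = rω cosθ + a·ω_rod·cosφ = +0.26371 m/s.
|V_P| = √(V_Px² + V_Py²) = 0.43019 m/s.

0.430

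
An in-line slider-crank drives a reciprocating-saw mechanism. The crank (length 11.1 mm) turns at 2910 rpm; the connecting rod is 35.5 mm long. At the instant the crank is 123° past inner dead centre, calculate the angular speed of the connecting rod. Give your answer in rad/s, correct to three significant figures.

ω = 304.7 rad/s (converted from 2910 rpm).
The rod makes angle φ with the slider axis where L sinφ = r sinθ; differentiating, L cosφ·φ̇ = r ω cosθ.
L cosφ = √(L² − r² sin²θ) = 0.034258 m.
|ω_rod| = r ω |cosθ| / √(L² − r² sin²θ) = 0.0111·304.7·0.54464/0.034258 = 53.777 rad/s.

53.8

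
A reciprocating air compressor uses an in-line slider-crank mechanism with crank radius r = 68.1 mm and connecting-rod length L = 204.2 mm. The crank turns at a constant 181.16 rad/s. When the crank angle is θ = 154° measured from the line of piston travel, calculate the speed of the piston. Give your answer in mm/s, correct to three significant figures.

3770

ω = 181.2 rad/s
For an in-line slider-crank, x = r cosθ + √(L² − r² sin²θ), so v = −rω sinθ·[1 + r cosθ/√(L² − r² sin²θ)].
With r = 0.0681 m, L = 0.2042 m, θ = 154°: √(L² − r² sin²θ) = 0.20201 m.
v = −0.0681·181.2·0.43837·[1 + 0.0681·-0.89879/0.20201] = -3.7695 m/s.
|v| = 3.7695 m/s = 3769.5 mm/s.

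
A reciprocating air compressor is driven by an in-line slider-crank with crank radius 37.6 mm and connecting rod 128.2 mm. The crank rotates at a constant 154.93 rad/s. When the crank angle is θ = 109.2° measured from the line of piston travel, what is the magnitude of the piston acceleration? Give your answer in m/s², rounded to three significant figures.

ω = 154.9 rad/s
x(θ) = r cosθ + √(L² − r² sin²θ); with ω constant, a = ω²·d²x/dθ².
d²x/dθ² = −r cosθ − r²(cos2θ)/√u − r⁴ sin²2θ/(4u^{3/2}),  u = L² − r² sin²θ = 0.0151744 m².
Substituting r = 0.0376 m, L = 0.1282 m, θ = 109.2°: d²x/dθ² = +0.021257 m.
a = ω²·d²x/dθ² = (154.9)²·(+0.021257) = +510.23 m/s²;  |a| = 510.23 m/s².

510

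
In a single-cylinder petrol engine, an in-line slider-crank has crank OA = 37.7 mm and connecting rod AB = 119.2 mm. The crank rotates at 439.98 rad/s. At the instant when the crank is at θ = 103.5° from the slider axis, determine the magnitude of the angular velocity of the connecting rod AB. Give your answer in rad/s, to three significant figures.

ω = 440 rad/s
The rod makes angle φ with the slider axis where L sinφ = r sinθ; differentiating, L cosφ·φ̇ = r ω cosθ.
L cosφ = √(L² − r² sin²θ) = 0.11342 m.
|ω_rod| = r ω |cosθ| / √(L² − r² sin²θ) = 0.0377·440·0.23345/0.11342 = 34.14 rad/s.

34.1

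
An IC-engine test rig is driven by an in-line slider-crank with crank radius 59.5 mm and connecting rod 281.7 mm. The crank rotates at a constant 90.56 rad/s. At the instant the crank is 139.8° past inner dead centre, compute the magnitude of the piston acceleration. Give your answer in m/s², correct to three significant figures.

ω = 90.56 rad/s
x(θ) = r cosθ + √(L² − r² sin²θ); with ω constant, a = ω²·d²x/dθ².
d²x/dθ² = −r cosθ − r²(cos2θ)/√u − r⁴ sin²2θ/(4u^{3/2}),  u = L² − r² sin²θ = 0.07788 m².
Substituting r = 0.0595 m, L = 0.2817 m, θ = 139.8°: d²x/dθ² = +0.04319 m.
a = ω²·d²x/dθ² = (90.56)²·(+0.04319) = +354.21 m/s²;  |a| = 354.21 m/s².

354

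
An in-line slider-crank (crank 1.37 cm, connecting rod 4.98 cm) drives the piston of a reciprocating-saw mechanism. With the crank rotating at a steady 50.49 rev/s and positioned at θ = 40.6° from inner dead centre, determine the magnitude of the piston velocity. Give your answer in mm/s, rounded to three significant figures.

3430

ω = 2π·50.5 = 317.2 rad/s
For an in-line slider-crank, x = r cosθ + √(L² − r² sin²θ), so v = −rω sinθ·[1 + r cosθ/√(L² − r² sin²θ)].
With r = 0.0137 m, L = 0.0498 m, θ = 40.6°: √(L² − r² sin²θ) = 0.048995 m.
v = −0.0137·317.2·0.65077·[1 + 0.0137·0.75927/0.048995] = -3.4288 m/s.
|v| = 3.4288 m/s = 3428.8 mm/s.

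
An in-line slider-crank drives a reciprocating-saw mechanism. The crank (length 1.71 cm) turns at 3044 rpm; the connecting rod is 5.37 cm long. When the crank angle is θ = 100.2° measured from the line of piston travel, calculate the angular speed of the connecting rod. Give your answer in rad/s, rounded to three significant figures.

18.9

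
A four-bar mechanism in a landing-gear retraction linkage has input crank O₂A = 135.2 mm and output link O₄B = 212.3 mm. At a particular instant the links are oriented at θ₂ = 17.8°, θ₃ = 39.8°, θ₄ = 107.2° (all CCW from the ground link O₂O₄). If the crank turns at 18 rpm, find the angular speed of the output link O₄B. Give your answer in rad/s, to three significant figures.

ω₂ = 1.885 rad/s (from 18 rpm).
Differentiating the loop-closure r₂e^{iθ₂}+r₃e^{iθ₃}=r₁+r₄e^{iθ₄} gives r₂ω₂e^{iθ₂}+r₃ω₃e^{iθ₃}=r₄ω₄e^{iθ₄}.
Eliminating the other unknown: ω₄ = r₂ω₂ sin(θ₂−θ₃) / [r₄ sin(θ₄−θ₃)].
Numerator sine = -0.37461; denominator sine = +0.92321.
Result = 0.1352·1.885·(-0.37461) / (0.2123·(+0.92321)) = -0.48708 rad/s; magnitude 0.48708 rad/s.

0.487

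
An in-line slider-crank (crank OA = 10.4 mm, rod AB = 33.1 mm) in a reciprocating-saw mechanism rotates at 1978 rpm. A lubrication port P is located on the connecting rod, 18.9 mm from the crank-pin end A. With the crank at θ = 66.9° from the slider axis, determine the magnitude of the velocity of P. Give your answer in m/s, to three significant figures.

ω = 207.1 rad/s.  Crank-pin speed |V_A| = rω = 2.1542 m/s, perpendicular to OA.
Rod angle: sinφ = −(r/L) sinθ ⇒ φ = -16.799°; ω_rod = −rω cosθ/√(L²−r²sin²θ) = -26.672 rad/s.
V_P = V_A + ω_rod × AP, with AP = 0.0189 m along the rod.
Components: V_Px = −rω sinθ − a·ω_rod·sinφ = -2.1272 m/s;  V_Py = rω cosθ + a·ω_rod·cosφ = +0.36258 m/s.
|V_P| = √(V_Px² + V_Py²) = 2.1579 m/s.

2.16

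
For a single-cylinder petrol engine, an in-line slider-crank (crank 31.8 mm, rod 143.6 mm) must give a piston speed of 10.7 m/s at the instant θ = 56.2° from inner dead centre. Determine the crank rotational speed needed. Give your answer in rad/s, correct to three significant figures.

360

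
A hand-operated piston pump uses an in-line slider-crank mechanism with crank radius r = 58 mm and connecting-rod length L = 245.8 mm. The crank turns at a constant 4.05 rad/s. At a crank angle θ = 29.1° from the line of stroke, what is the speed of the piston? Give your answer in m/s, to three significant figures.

0.138

ω = 4.05 rad/s
For an in-line slider-crank, x = r cosθ + √(L² − r² sin²θ), so v = −rω sinθ·[1 + r cosθ/√(L² − r² sin²θ)].
With r = 0.058 m, L = 0.2458 m, θ = 29.1°: √(L² − r² sin²θ) = 0.24418 m.
v = −0.058·4.05·0.48634·[1 + 0.058·0.87377/0.24418] = -0.13795 m/s.
|v| = 0.13795 m/s.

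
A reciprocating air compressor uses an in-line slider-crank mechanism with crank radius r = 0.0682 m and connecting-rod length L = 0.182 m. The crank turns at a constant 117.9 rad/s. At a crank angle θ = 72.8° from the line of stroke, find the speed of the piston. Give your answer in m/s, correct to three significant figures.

ω = 117.9 rad/s
For an in-line slider-crank, x = r cosθ + √(L² − r² sin²θ), so v = −rω sinθ·[1 + r cosθ/√(L² − r² sin²θ)].
With r = 0.0682 m, L = 0.182 m, θ = 72.8°: √(L² − r² sin²θ) = 0.16994 m.
v = −0.0682·117.9·0.95528·[1 + 0.0682·0.29571/0.16994] = -8.5927 m/s.
|v| = 8.5927 m/s.

8.59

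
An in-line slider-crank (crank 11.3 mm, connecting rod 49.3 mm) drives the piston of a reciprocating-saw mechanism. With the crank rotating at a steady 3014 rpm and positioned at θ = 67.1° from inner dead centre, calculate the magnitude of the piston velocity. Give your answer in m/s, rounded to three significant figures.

3.59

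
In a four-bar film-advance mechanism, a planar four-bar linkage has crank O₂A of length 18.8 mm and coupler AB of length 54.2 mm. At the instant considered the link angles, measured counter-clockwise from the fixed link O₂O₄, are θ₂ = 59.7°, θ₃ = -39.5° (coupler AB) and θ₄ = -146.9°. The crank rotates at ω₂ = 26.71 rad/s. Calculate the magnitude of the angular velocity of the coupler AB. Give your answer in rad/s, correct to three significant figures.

ω₂ = 26.71 rad/s
Differentiating the loop-closure r₂e^{iθ₂}+r₃e^{iθ₃}=r₁+r₄e^{iθ₄} gives r₂ω₂e^{iθ₂}+r₃ω₃e^{iθ₃}=r₄ω₄e^{iθ₄}.
Eliminating the other unknown: ω₃ = r₂ω₂ sin(θ₄−θ₂) / [r₃ sin(θ₃−θ₄)].
Numerator sine = +0.44776; denominator sine = +0.95424.
Result = 0.0188·26.71·(+0.44776) / (0.0542·(+0.95424)) = +4.3473 rad/s; magnitude 4.3473 rad/s.

4.35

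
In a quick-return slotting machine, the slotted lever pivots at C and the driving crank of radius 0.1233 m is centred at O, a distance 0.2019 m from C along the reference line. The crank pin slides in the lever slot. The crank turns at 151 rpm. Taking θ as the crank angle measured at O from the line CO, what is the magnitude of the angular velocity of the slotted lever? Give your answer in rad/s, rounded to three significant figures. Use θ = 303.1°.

5.48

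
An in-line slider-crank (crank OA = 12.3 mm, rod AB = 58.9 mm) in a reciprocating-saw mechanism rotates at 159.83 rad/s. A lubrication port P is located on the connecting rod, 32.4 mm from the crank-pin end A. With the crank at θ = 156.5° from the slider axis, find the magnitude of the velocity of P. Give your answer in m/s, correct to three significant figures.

ω = 159.8 rad/s.  Crank-pin speed |V_A| = rω = 1.9659 m/s, perpendicular to OA.
Rod angle: sinφ = −(r/L) sinθ ⇒ φ = -4.777°; ω_rod = −rω cosθ/√(L²−r²sin²θ) = +30.715 rad/s.
V_P = V_A + ω_rod × AP, with AP = 0.0324 m along the rod.
Components: V_Px = −rω sinθ − a·ω_rod·sinφ = -0.70104 m/s;  V_Py = rω cosθ + a·ω_rod·cosφ = -0.81113 m/s.
|V_P| = √(V_Px² + V_Py²) = 1.0721 m/s.

1.07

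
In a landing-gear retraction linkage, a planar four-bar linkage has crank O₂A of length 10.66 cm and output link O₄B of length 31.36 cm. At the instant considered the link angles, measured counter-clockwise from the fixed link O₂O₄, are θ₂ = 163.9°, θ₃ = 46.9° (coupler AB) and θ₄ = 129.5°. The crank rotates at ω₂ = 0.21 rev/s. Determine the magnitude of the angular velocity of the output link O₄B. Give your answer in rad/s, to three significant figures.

ω₂ = 1.319 rad/s (from 0.21 rev/s).
Differentiating the loop-closure r₂e^{iθ₂}+r₃e^{iθ₃}=r₁+r₄e^{iθ₄} gives r₂ω₂e^{iθ₂}+r₃ω₃e^{iθ₃}=r₄ω₄e^{iθ₄}.
Eliminating the other unknown: ω₄ = r₂ω₂ sin(θ₂−θ₃) / [r₄ sin(θ₄−θ₃)].
Numerator sine = +0.89101; denominator sine = +0.99167.
Result = 0.1066·1.319·(+0.89101) / (0.3136·(+0.99167)) = +0.40299 rad/s; magnitude 0.40299 rad/s.

0.403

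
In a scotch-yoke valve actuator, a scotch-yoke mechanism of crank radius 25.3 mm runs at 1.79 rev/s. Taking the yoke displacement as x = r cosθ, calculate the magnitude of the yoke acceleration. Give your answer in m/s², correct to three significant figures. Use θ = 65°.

ω = 11.25 rad/s (from 1.79 rev/s).
x = r cosθ ⇒ ẍ = −rω² cosθ (ω constant).
|a| = rω²|cosθ| = 0.0253·(11.25)²·|cos 65°| = 1.3525 m/s².

1.35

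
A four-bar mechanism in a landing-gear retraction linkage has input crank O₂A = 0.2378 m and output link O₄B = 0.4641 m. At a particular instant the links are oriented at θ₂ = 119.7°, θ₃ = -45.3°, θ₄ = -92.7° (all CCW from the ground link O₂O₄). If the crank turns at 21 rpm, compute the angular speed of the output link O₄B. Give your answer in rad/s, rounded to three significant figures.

0.396

ω₂ = 2.199 rad/s (from 21 rpm).
Differentiating the loop-closure r₂e^{iθ₂}+r₃e^{iθ₃}=r₁+r₄e^{iθ₄} gives r₂ω₂e^{iθ₂}+r₃ω₃e^{iθ₃}=r₄ω₄e^{iθ₄}.
Eliminating the other unknown: ω₄ = r₂ω₂ sin(θ₂−θ₃) / [r₄ sin(θ₄−θ₃)].
Numerator sine = +0.25882; denominator sine = -0.73610.
Result = 0.2378·2.199·(+0.25882) / (0.4641·(-0.73610)) = -0.3962 rad/s; magnitude 0.3962 rad/s.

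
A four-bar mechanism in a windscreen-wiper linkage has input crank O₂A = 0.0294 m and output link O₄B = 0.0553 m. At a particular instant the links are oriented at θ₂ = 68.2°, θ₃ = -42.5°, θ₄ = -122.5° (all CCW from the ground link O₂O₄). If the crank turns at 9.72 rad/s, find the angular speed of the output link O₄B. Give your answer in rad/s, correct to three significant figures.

4.91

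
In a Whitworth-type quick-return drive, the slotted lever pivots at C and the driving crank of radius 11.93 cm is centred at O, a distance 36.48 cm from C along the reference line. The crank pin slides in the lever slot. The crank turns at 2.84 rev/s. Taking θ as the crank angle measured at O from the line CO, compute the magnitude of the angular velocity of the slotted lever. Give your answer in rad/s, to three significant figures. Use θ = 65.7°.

3.13

ω = 17.84 rad/s (from 2.84 rev/s).
Crank pin A relative to C: A = (d + r cosθ, r sinθ); lever angle φ = atan2(r sinθ, d + r cosθ).
Differentiating tanφ: φ̇ = rω(d cosθ + r)/(d² + r² + 2dr cosθ).
d² + r² + 2dr cosθ = |CA|² = 0.18313 m²;  d cosθ + r = +0.26942 m.
|ω_lever| = |0.1193·17.84·+0.26942| / 0.18313 = 3.1319 rad/s.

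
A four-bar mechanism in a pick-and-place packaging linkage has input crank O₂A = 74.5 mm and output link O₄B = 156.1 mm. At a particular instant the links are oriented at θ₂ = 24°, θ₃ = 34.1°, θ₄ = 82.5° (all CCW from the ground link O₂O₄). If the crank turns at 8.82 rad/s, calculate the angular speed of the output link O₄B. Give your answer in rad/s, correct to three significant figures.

0.987

ω₂ = 8.82 rad/s
Differentiating the loop-closure r₂e^{iθ₂}+r₃e^{iθ₃}=r₁+r₄e^{iθ₄} gives r₂ω₂e^{iθ₂}+r₃ω₃e^{iθ₃}=r₄ω₄e^{iθ₄}.
Eliminating the other unknown: ω₄ = r₂ω₂ sin(θ₂−θ₃) / [r₄ sin(θ₄−θ₃)].
Numerator sine = -0.17537; denominator sine = +0.74780.
Result = 0.0745·8.82·(-0.17537) / (0.1561·(+0.74780)) = -0.98715 rad/s; magnitude 0.98715 rad/s.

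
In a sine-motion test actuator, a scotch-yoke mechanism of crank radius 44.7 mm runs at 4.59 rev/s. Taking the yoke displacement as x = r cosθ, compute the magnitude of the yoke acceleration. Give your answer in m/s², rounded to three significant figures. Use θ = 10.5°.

36.6

ω = 28.84 rad/s (from 4.59 rev/s).
x = r cosθ ⇒ ẍ = −rω² cosθ (ω constant).
|a| = rω²|cosθ| = 0.0447·(28.84)²·|cos 10.5°| = 36.556 m/s².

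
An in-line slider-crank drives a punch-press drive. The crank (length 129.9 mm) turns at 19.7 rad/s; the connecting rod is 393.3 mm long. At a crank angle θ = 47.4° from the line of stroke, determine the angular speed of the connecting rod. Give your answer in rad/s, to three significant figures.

4.54

ω = 19.7 rad/s
The rod makes angle φ with the slider axis where L sinφ = r sinθ; differentiating, L cosφ·φ̇ = r ω cosθ.
L cosφ = √(L² − r² sin²θ) = 0.3815 m.
|ω_rod| = r ω |cosθ| / √(L² − r² sin²θ) = 0.1299·19.7·0.67688/0.3815 = 4.5404 rad/s.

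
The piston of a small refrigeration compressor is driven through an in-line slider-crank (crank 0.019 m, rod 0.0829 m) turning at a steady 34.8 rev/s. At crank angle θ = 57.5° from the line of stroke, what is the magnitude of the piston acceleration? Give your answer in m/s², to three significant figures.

401

ω = 2π·34.8 = 218.7 rad/s
x(θ) = r cosθ + √(L² − r² sin²θ); with ω constant, a = ω²·d²x/dθ².
d²x/dθ² = −r cosθ − r²(cos2θ)/√u − r⁴ sin²2θ/(4u^{3/2}),  u = L² − r² sin²θ = 0.00661563 m².
Substituting r = 0.019 m, L = 0.0829 m, θ = 57.5°: d²x/dθ² = -0.0083827 m.
a = ω²·d²x/dθ² = (218.7)²·(-0.0083827) = -400.78 m/s²;  |a| = 400.78 m/s².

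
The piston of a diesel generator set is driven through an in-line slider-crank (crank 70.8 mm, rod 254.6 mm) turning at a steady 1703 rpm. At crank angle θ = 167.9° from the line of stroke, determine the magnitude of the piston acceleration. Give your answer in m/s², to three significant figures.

ω = 2π·1703/60 = 178.3 rad/s
x(θ) = r cosθ + √(L² − r² sin²θ); with ω constant, a = ω²·d²x/dθ².
d²x/dθ² = −r cosθ − r²(cos2θ)/√u − r⁴ sin²2θ/(4u^{3/2}),  u = L² − r² sin²θ = 0.0646009 m².
Substituting r = 0.0708 m, L = 0.2546 m, θ = 167.9°: d²x/dθ² = +0.051174 m.
a = ω²·d²x/dθ² = (178.3)²·(+0.051174) = +1627.6 m/s²;  |a| = 1627.6 m/s².

1630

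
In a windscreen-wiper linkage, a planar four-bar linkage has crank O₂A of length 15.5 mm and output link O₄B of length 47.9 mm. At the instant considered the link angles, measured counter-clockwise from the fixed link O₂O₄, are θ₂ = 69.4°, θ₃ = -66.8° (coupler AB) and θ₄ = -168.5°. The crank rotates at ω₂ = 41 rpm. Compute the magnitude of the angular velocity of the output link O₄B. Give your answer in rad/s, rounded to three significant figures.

0.982

ω₂ = 4.294 rad/s (from 41 rpm).
Differentiating the loop-closure r₂e^{iθ₂}+r₃e^{iθ₃}=r₁+r₄e^{iθ₄} gives r₂ω₂e^{iθ₂}+r₃ω₃e^{iθ₃}=r₄ω₄e^{iθ₄}.
Eliminating the other unknown: ω₄ = r₂ω₂ sin(θ₂−θ₃) / [r₄ sin(θ₄−θ₃)].
Numerator sine = +0.69214; denominator sine = -0.97922.
Result = 0.0155·4.294·(+0.69214) / (0.0479·(-0.97922)) = -0.98203 rad/s; magnitude 0.98203 rad/s.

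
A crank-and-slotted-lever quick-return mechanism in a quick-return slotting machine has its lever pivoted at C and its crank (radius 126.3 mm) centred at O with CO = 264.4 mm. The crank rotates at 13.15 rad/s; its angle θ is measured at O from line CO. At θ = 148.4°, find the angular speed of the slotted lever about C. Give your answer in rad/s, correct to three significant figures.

ω = 13.15 rad/s
Crank pin A relative to C: A = (d + r cosθ, r sinθ); lever angle φ = atan2(r sinθ, d + r cosθ).
Differentiating tanφ: φ̇ = rω(d cosθ + r)/(d² + r² + 2dr cosθ).
d² + r² + 2dr cosθ = |CA|² = 0.0289744 m²;  d cosθ + r = -0.098897 m.
|ω_lever| = |0.1263·13.15·-0.098897| / 0.0289744 = 5.6689 rad/s.

5.67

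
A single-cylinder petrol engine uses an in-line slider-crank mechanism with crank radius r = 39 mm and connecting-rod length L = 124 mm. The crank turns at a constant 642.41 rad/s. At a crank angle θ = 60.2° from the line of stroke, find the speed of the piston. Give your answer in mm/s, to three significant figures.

25300

ω = 642.4 rad/s
For an in-line slider-crank, x = r cosθ + √(L² − r² sin²θ), so v = −rω sinθ·[1 + r cosθ/√(L² − r² sin²θ)].
With r = 0.039 m, L = 0.124 m, θ = 60.2°: √(L² − r² sin²θ) = 0.11929 m.
v = −0.039·642.4·0.86777·[1 + 0.039·0.49697/0.11929] = -25.273 m/s.
|v| = 25.273 m/s = 25273 mm/s.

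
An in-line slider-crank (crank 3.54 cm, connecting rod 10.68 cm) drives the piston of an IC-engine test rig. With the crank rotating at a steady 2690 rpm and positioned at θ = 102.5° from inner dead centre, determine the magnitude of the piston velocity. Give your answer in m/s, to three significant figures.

9.00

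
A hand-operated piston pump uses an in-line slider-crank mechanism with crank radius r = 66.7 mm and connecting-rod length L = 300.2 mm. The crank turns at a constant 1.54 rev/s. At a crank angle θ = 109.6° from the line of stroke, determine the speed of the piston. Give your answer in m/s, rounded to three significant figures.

0.562

ω = 2π·1.54 = 9.676 rad/s
For an in-line slider-crank, x = r cosθ + √(L² − r² sin²θ), so v = −rω sinθ·[1 + r cosθ/√(L² − r² sin²θ)].
With r = 0.0667 m, L = 0.3002 m, θ = 109.6°: √(L² − r² sin²θ) = 0.29355 m.
v = −0.0667·9.676·0.94206·[1 + 0.0667·-0.33545/0.29355] = -0.56166 m/s.
|v| = 0.56166 m/s.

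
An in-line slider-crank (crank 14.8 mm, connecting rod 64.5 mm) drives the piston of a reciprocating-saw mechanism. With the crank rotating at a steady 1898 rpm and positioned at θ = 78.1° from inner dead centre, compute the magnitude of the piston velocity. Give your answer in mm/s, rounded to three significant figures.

ω = 2π·1898/60 = 198.8 rad/s
For an in-line slider-crank, x = r cosθ + √(L² − r² sin²θ), so v = −rω sinθ·[1 + r cosθ/√(L² − r² sin²θ)].
With r = 0.0148 m, L = 0.0645 m, θ = 78.1°: √(L² − r² sin²θ) = 0.062853 m.
v = −0.0148·198.8·0.97851·[1 + 0.0148·0.20620/0.062853] = -3.0182 m/s.
|v| = 3.0182 m/s = 3018.2 mm/s.

3020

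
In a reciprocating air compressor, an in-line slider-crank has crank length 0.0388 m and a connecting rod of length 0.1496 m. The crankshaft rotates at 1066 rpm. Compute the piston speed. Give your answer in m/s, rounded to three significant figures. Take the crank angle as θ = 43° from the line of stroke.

3.52

ω = 2π·1066/60 = 111.6 rad/s
For an in-line slider-crank, x = r cosθ + √(L² − r² sin²θ), so v = −rω sinθ·[1 + r cosθ/√(L² − r² sin²θ)].
With r = 0.0388 m, L = 0.1496 m, θ = 43°: √(L² − r² sin²θ) = 0.14724 m.
v = −0.0388·111.6·0.68200·[1 + 0.0388·0.73135/0.14724] = -3.5232 m/s.
|v| = 3.5232 m/s.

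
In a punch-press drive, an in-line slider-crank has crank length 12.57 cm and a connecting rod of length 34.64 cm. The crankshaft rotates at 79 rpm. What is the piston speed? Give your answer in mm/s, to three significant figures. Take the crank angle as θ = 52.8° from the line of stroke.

1020

ω = 2π·79/60 = 8.273 rad/s
For an in-line slider-crank, x = r cosθ + √(L² − r² sin²θ), so v = −rω sinθ·[1 + r cosθ/√(L² − r² sin²θ)].
With r = 0.1257 m, L = 0.3464 m, θ = 52.8°: √(L² − r² sin²θ) = 0.33161 m.
v = −0.1257·8.273·0.79653·[1 + 0.1257·0.60460/0.33161] = -1.0181 m/s.
|v| = 1.0181 m/s = 1018.1 mm/s.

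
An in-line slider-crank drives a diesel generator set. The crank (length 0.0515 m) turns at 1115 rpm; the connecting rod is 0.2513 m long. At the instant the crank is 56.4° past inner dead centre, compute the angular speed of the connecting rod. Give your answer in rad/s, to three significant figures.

ω = 116.8 rad/s (converted from 1115 rpm).
The rod makes angle φ with the slider axis where L sinφ = r sinθ; differentiating, L cosφ·φ̇ = r ω cosθ.
L cosφ = √(L² − r² sin²θ) = 0.24761 m.
|ω_rod| = r ω |cosθ| / √(L² − r² sin²θ) = 0.0515·116.8·0.55339/0.24761 = 13.439 rad/s.

13.4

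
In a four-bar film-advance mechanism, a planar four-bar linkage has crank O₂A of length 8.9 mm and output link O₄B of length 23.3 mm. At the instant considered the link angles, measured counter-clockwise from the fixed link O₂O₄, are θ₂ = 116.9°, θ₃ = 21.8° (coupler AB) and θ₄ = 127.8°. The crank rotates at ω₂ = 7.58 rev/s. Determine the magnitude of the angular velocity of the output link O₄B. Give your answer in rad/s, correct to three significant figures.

18.9

ω₂ = 47.63 rad/s (from 7.58 rev/s).
Differentiating the loop-closure r₂e^{iθ₂}+r₃e^{iθ₃}=r₁+r₄e^{iθ₄} gives r₂ω₂e^{iθ₂}+r₃ω₃e^{iθ₃}=r₄ω₄e^{iθ₄}.
Eliminating the other unknown: ω₄ = r₂ω₂ sin(θ₂−θ₃) / [r₄ sin(θ₄−θ₃)].
Numerator sine = +0.99604; denominator sine = +0.96126.
Result = 0.0089·47.63·(+0.99604) / (0.0233·(+0.96126)) = +18.85 rad/s; magnitude 18.85 rad/s.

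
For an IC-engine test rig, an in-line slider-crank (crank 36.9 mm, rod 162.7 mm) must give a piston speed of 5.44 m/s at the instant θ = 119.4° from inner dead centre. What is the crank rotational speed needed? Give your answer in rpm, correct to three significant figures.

1820

For an in-line slider-crank, |v_piston| = rω|sinθ|·[1 + r cosθ/√(L² − r² sin²θ)].
With r = 0.0369 m, L = 0.1627 m, θ = 119.4°: the bracketed kinematic factor |dx/dθ| = 0.028497 m.
ω = v/|dx/dθ| = 5.44/0.028497 = 190.9 rad/s.
N = 60ω/(2π) = 1823 rpm.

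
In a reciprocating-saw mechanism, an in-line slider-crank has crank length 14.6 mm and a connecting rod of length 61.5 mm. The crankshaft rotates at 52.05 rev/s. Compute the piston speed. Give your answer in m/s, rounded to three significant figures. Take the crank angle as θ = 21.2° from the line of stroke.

2.11

ω = 2π·52 = 327 rad/s
For an in-line slider-crank, x = r cosθ + √(L² − r² sin²θ), so v = −rω sinθ·[1 + r cosθ/√(L² − r² sin²θ)].
With r = 0.0146 m, L = 0.0615 m, θ = 21.2°: √(L² − r² sin²θ) = 0.061273 m.
v = −0.0146·327·0.36162·[1 + 0.0146·0.93232/0.061273] = -2.1103 m/s.
|v| = 2.1103 m/s.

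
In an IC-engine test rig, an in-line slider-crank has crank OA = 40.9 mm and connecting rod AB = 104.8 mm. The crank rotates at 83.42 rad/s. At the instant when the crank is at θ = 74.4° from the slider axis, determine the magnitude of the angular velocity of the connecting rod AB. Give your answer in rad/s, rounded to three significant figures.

9.45

ω = 83.42 rad/s
The rod makes angle φ with the slider axis where L sinφ = r sinθ; differentiating, L cosφ·φ̇ = r ω cosθ.
L cosφ = √(L² − r² sin²θ) = 0.097114 m.
|ω_rod| = r ω |cosθ| / √(L² − r² sin²θ) = 0.0409·83.42·0.26892/0.097114 = 9.4478 rad/s.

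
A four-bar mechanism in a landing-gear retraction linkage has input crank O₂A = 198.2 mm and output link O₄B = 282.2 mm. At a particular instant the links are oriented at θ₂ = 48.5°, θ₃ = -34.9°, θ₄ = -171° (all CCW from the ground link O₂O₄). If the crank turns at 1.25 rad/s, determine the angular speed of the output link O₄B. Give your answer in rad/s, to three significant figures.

1.26

ω₂ = 1.25 rad/s
Differentiating the loop-closure r₂e^{iθ₂}+r₃e^{iθ₃}=r₁+r₄e^{iθ₄} gives r₂ω₂e^{iθ₂}+r₃ω₃e^{iθ₃}=r₄ω₄e^{iθ₄}.
Eliminating the other unknown: ω₄ = r₂ω₂ sin(θ₂−θ₃) / [r₄ sin(θ₄−θ₃)].
Numerator sine = +0.99337; denominator sine = -0.69340.
Result = 0.1982·1.25·(+0.99337) / (0.2822·(-0.69340)) = -1.2577 rad/s; magnitude 1.2577 rad/s.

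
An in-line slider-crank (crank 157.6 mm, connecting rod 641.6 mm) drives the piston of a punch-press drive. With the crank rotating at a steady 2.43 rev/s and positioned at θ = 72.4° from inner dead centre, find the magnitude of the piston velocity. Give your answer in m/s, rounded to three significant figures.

2.47

ω = 2π·2.43 = 15.27 rad/s
For an in-line slider-crank, x = r cosθ + √(L² − r² sin²θ), so v = −rω sinθ·[1 + r cosθ/√(L² − r² sin²θ)].
With r = 0.1576 m, L = 0.6416 m, θ = 72.4°: √(L² − r² sin²θ) = 0.62377 m.
v = −0.1576·15.27·0.95319·[1 + 0.1576·0.30237/0.62377] = -2.4688 m/s.
|v| = 2.4688 m/s.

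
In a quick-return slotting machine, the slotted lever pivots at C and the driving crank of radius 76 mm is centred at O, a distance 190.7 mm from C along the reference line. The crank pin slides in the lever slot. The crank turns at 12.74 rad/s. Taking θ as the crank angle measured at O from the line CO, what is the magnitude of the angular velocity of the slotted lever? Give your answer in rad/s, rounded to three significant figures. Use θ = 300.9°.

2.95

ω = 12.74 rad/s
Crank pin A relative to C: A = (d + r cosθ, r sinθ); lever angle φ = atan2(r sinθ, d + r cosθ).
Differentiating tanφ: φ̇ = rω(d cosθ + r)/(d² + r² + 2dr cosθ).
d² + r² + 2dr cosθ = |CA|² = 0.0570282 m²;  d cosθ + r = +0.17393 m.
|ω_lever| = |0.076·12.74·+0.17393| / 0.0570282 = 2.9531 rad/s.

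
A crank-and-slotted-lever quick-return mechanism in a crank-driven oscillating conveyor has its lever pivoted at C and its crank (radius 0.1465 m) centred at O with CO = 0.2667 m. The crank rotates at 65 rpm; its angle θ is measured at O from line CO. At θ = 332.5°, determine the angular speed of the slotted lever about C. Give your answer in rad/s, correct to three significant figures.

ω = 6.807 rad/s (from 65 rpm).
Crank pin A relative to C: A = (d + r cosθ, r sinθ); lever angle φ = atan2(r sinθ, d + r cosθ).
Differentiating tanφ: φ̇ = rω(d cosθ + r)/(d² + r² + 2dr cosθ).
d² + r² + 2dr cosθ = |CA|² = 0.161905 m²;  d cosθ + r = +0.38307 m.
|ω_lever| = |0.1465·6.807·+0.38307| / 0.161905 = 2.3594 rad/s.

2.36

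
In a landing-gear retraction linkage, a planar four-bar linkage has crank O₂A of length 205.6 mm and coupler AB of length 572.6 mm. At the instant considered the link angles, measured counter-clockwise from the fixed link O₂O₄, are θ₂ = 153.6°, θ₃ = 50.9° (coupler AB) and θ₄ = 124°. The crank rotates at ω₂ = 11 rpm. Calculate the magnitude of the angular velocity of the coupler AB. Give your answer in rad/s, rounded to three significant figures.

0.214

ω₂ = 1.152 rad/s (from 11 rpm).
Differentiating the loop-closure r₂e^{iθ₂}+r₃e^{iθ₃}=r₁+r₄e^{iθ₄} gives r₂ω₂e^{iθ₂}+r₃ω₃e^{iθ₃}=r₄ω₄e^{iθ₄}.
Eliminating the other unknown: ω₃ = r₂ω₂ sin(θ₄−θ₂) / [r₃ sin(θ₃−θ₄)].
Numerator sine = -0.49394; denominator sine = -0.95681.
Result = 0.2056·1.152·(-0.49394) / (0.5726·(-0.95681)) = +0.21352 rad/s; magnitude 0.21352 rad/s.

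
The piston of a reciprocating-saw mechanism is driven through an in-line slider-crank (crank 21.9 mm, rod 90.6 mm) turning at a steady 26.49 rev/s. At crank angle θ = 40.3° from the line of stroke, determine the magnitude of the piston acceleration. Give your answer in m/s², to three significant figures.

489

ω = 2π·26.5 = 166.4 rad/s
x(θ) = r cosθ + √(L² − r² sin²θ); with ω constant, a = ω²·d²x/dθ².
d²x/dθ² = −r cosθ − r²(cos2θ)/√u − r⁴ sin²2θ/(4u^{3/2}),  u = L² − r² sin²θ = 0.00800772 m².
Substituting r = 0.0219 m, L = 0.0906 m, θ = 40.3°: d²x/dθ² = -0.017656 m.
a = ω²·d²x/dθ² = (166.4)²·(-0.017656) = -489.12 m/s²;  |a| = 489.12 m/s².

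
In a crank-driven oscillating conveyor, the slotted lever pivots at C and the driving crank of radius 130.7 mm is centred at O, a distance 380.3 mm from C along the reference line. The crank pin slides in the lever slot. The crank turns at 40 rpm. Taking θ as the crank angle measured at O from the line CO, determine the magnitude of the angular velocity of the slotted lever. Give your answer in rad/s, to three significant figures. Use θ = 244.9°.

ω = 4.189 rad/s (from 40 rpm).
Crank pin A relative to C: A = (d + r cosθ, r sinθ); lever angle φ = atan2(r sinθ, d + r cosθ).
Differentiating tanφ: φ̇ = rω(d cosθ + r)/(d² + r² + 2dr cosθ).
d² + r² + 2dr cosθ = |CA|² = 0.119541 m²;  d cosθ + r = -0.030623 m.
|ω_lever| = |0.1307·4.189·-0.030623| / 0.119541 = 0.14025 rad/s.

0.140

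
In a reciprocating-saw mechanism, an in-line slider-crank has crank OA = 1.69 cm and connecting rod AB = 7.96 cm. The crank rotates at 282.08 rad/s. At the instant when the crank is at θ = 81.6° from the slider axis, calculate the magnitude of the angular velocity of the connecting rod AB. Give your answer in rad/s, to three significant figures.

8.95

ω = 282.1 rad/s
The rod makes angle φ with the slider axis where L sinφ = r sinθ; differentiating, L cosφ·φ̇ = r ω cosθ.
L cosφ = √(L² − r² sin²θ) = 0.077824 m.
|ω_rod| = r ω |cosθ| / √(L² − r² sin²θ) = 0.0169·282.1·0.14608/0.077824 = 8.9483 rad/s.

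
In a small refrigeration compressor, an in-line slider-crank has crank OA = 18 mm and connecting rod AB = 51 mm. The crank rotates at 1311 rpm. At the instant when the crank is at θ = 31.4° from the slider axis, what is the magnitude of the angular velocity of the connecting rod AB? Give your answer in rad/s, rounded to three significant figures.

42.1

ω = 137.3 rad/s (converted from 1311 rpm).
The rod makes angle φ with the slider axis where L sinφ = r sinθ; differentiating, L cosφ·φ̇ = r ω cosθ.
L cosφ = √(L² − r² sin²θ) = 0.05013 m.
|ω_rod| = r ω |cosθ| / √(L² − r² sin²θ) = 0.018·137.3·0.85355/0.05013 = 42.076 rad/s.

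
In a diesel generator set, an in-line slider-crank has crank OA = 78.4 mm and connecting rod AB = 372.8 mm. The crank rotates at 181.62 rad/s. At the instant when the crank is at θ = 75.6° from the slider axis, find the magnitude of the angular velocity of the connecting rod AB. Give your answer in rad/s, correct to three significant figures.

ω = 181.6 rad/s
The rod makes angle φ with the slider axis where L sinφ = r sinθ; differentiating, L cosφ·φ̇ = r ω cosθ.
L cosφ = √(L² − r² sin²θ) = 0.36498 m.
|ω_rod| = r ω |cosθ| / √(L² − r² sin²θ) = 0.0784·181.6·0.24869/0.36498 = 9.7021 rad/s.

9.70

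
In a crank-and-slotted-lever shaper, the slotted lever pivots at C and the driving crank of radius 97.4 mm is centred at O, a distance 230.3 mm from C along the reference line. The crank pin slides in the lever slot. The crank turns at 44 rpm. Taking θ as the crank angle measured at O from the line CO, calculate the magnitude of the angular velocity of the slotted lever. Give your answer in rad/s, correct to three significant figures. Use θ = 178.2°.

3.37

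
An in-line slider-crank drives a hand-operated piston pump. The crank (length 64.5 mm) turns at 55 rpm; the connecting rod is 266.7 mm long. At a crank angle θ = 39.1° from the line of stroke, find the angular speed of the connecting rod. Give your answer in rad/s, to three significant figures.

ω = 5.76 rad/s (converted from 55 rpm).
The rod makes angle φ with the slider axis where L sinφ = r sinθ; differentiating, L cosφ·φ̇ = r ω cosθ.
L cosφ = √(L² − r² sin²θ) = 0.26358 m.
|ω_rod| = r ω |cosθ| / √(L² − r² sin²θ) = 0.0645·5.76·0.77605/0.26358 = 1.0938 rad/s.

1.09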